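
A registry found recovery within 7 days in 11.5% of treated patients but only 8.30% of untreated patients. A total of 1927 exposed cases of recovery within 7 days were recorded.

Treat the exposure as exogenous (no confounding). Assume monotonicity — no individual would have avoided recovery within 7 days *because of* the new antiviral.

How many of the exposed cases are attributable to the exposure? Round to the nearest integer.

p₁ = 0.115, p₀ = 0.083.
PN = (p₁ − p₀)/p₁ = (0.115 − 0.083) / 0.115 ≈ 0.27826.
Attributable cases ≈ PN × (exposed cases) = 0.27826 × 1927 ≈ 536.21.

about 536 cases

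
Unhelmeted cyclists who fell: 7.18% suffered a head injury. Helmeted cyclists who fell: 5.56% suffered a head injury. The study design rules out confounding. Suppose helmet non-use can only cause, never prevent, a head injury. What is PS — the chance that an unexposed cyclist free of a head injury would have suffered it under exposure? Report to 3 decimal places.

PS ≈ 0.017

p₁ = 0.0718, p₀ = 0.0556.
Under exogeneity and monotonicity, PS = (p₁ − p₀) / (1 − p₀).
PS = (0.0718 − 0.0556) / (1 − 0.0556) = 0.0162 / 0.9444 ≈ 0.0172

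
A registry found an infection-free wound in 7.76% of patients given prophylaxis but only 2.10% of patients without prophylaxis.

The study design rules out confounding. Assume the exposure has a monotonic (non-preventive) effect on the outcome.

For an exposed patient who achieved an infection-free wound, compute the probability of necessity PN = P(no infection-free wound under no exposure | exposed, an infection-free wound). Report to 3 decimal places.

PN ≈ 0.729

p₁ = 0.0776, p₀ = 0.021.
Under exogeneity and monotonicity, PN = (p₁ − p₀) / p₁.
PN = (0.0776 − 0.021) / 0.0776 = 0.0566 / 0.0776 ≈ 0.7294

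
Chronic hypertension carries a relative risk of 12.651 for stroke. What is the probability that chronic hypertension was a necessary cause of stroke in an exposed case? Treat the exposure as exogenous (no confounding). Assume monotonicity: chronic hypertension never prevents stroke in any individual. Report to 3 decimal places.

PN ≈ 0.921

Under exogeneity and monotonicity, PN = (RR − 1) / RR = 1 − 1/RR.
PN = (12.651 − 1) / 12.651 = 11.65 / 12.651 ≈ 0.9210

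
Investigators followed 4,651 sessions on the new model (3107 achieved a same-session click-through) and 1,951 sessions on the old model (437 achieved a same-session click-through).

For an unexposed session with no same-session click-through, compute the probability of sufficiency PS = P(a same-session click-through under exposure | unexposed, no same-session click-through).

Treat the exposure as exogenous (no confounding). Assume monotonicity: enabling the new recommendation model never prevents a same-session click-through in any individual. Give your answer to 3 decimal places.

PS ≈ 0.572

p₁ = P(outcome | exposed) = 3107/4651 = 0.66803
p₀ = P(outcome | unexposed) = 437/1951 = 0.22399
Under exogeneity and monotonicity, PS = (p₁ − p₀) / (1 − p₀).
PS = (0.66803 − 0.22399) / (1 − 0.22399) = 0.44404 / 0.77601 ≈ 0.5722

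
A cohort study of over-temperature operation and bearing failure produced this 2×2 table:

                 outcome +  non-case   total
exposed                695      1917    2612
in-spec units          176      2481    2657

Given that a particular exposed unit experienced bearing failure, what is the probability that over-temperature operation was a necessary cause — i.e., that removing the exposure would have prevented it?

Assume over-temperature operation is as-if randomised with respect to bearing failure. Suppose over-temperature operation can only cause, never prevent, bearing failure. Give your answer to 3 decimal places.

PN ≈ 0.751

p₁ = P(outcome | exposed) = 695/2612 = 0.26608
p₀ = P(outcome | unexposed) = 176/2657 = 0.06624
Under exogeneity and monotonicity, PN = (p₁ − p₀) / p₁.
PN = (0.26608 − 0.06624) / 0.26608 = 0.19984 / 0.26608 ≈ 0.7511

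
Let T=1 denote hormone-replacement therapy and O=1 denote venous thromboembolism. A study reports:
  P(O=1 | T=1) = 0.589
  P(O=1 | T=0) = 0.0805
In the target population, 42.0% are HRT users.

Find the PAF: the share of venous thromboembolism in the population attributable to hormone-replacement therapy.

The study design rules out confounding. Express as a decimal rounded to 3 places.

PAF ≈ 0.726

Let p₁ = 0.589, p₀ = 0.0805.
Overall risk P(Y=1) = π·p₁ + (1−π)·p₀ = 0.42×0.589 + 0.58×0.0805 = 0.29407.
Under exogeneity, PAF = [P(Y=1) − p₀] / P(Y=1).
PAF = (0.29407 − 0.0805) / 0.29407 ≈ 0.7263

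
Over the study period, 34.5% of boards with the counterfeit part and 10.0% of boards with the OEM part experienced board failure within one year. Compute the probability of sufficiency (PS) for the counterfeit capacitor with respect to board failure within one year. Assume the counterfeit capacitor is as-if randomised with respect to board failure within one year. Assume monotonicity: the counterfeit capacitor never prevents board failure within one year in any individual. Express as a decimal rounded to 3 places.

p₁ = 0.345, p₀ = 0.1.
Under exogeneity and monotonicity, PS = (p₁ − p₀) / (1 − p₀).
PS = (0.345 − 0.1) / (1 − 0.1) = 0.245 / 0.9 ≈ 0.2722

PS ≈ 0.272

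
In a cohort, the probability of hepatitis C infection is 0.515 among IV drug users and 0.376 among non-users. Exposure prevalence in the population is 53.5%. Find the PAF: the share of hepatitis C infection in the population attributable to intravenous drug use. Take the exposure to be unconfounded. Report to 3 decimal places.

Let p₁ = 0.515, p₀ = 0.376.
Overall risk P(Y=1) = π·p₁ + (1−π)·p₀ = 0.535×0.515 + 0.465×0.376 = 0.45037.
Under exogeneity, PAF = [P(Y=1) − p₀] / P(Y=1).
PAF = (0.45037 − 0.376) / 0.45037 ≈ 0.1651

PAF ≈ 0.165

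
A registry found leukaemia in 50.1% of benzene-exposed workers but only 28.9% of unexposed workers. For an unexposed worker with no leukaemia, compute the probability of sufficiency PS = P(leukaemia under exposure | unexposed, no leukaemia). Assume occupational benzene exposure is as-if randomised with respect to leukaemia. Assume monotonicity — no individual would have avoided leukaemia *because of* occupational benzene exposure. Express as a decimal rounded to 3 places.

PS ≈ 0.298

p₁ = 0.501, p₀ = 0.289.
Under exogeneity and monotonicity, PS = (p₁ − p₀) / (1 − p₀).
PS = (0.501 − 0.289) / (1 − 0.289) = 0.212 / 0.711 ≈ 0.2982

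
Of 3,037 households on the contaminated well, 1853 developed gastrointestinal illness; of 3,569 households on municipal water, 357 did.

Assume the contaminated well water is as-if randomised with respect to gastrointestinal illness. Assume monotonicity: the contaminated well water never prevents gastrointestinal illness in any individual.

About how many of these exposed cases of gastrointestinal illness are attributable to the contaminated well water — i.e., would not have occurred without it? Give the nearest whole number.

about 1549 cases

p₁ = P(outcome | exposed) = 1853/3037 = 0.61014
p₀ = P(outcome | unexposed) = 357/3569 = 0.10003
PN = (p₁ − p₀)/p₁ = (0.61014 − 0.10003) / 0.61014 ≈ 0.83606.
Attributable cases ≈ PN × (exposed cases) = 0.83606 × 1853 ≈ 1549.21.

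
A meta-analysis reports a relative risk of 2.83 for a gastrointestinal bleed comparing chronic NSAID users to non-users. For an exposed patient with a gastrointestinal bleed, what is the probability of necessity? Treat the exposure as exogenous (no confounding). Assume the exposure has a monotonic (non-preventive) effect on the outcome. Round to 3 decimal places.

PN ≈ 0.647

Under exogeneity and monotonicity, PN = (RR − 1) / RR = 1 − 1/RR.
PN = (2.83 − 1) / 2.83 = 1.83 / 2.83 ≈ 0.6466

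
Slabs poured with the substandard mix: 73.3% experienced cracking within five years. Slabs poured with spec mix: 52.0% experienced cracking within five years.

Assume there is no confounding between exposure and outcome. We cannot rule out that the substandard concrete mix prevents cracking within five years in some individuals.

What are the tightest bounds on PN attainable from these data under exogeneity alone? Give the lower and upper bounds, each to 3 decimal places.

0.291 ≤ PN ≤ 0.655

p₁ = 0.733, p₀ = 0.52.
Under exogeneity alone the bounds on PN are max{0,(p₁−p₀)/p₁} ≤ PN ≤ min{1,(1−p₀)/p₁}.
  lower = (p₁ − p₀)/p₁ = 0.213 / 0.733 ≈ 0.2906
  upper = min{1, (1 − p₀)/p₁} = 0.48 / 0.733 ≈ 0.6548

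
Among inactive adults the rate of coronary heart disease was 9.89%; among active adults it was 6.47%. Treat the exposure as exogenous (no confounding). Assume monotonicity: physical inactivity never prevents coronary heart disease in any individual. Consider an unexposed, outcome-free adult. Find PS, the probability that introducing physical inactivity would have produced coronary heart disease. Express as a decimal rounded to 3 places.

p₁ = 0.0989, p₀ = 0.0647.
Under exogeneity and monotonicity, PS = (p₁ − p₀) / (1 − p₀).
PS = (0.0989 − 0.0647) / (1 − 0.0647) = 0.0342 / 0.9353 ≈ 0.0366

PS ≈ 0.037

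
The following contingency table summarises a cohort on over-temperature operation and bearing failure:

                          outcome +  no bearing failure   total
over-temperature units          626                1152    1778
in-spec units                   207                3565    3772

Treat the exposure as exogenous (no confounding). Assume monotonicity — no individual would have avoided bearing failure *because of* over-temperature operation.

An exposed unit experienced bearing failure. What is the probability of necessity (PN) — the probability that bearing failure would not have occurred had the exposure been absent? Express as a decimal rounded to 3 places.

p₁ = P(outcome | exposed) = 626/1778 = 0.35208
p₀ = P(outcome | unexposed) = 207/3772 = 0.054878
Under exogeneity and monotonicity, PN = (p₁ − p₀) / p₁.
PN = (0.35208 − 0.054878) / 0.35208 = 0.2972 / 0.35208 ≈ 0.8441

PN ≈ 0.844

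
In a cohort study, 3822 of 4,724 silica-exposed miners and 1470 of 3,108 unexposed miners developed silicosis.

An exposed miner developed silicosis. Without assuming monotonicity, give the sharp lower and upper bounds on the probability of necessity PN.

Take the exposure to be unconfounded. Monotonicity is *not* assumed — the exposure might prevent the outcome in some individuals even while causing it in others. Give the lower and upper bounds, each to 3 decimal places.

p₁ = P(outcome | exposed) = 3822/4724 = 0.80906
p₀ = P(outcome | unexposed) = 1470/3108 = 0.47297
Under exogeneity alone the bounds on PN are max{0,(p₁−p₀)/p₁} ≤ PN ≤ min{1,(1−p₀)/p₁}.
  lower = (p₁ − p₀)/p₁ = 0.33609 / 0.80906 ≈ 0.4154
  upper = min{1, (1 − p₀)/p₁} = 0.52703 / 0.80906 ≈ 0.6514

0.415 ≤ PN ≤ 0.651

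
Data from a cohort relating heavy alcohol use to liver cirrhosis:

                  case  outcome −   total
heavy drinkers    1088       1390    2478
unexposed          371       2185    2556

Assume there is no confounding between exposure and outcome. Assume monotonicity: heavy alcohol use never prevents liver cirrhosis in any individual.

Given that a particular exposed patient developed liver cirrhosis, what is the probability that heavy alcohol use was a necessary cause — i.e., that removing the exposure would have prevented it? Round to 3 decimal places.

PN ≈ 0.669

p₁ = P(outcome | exposed) = 1088/2478 = 0.43906
p₀ = P(outcome | unexposed) = 371/2556 = 0.14515
Under exogeneity and monotonicity, PN = (p₁ − p₀)/p₁.
PN = (0.43906 − 0.14515) / 0.43906 ≈ 0.6694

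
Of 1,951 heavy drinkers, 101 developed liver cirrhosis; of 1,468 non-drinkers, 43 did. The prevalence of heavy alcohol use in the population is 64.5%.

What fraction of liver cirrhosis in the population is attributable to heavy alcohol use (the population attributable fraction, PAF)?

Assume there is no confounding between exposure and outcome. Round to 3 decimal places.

p₁ = P(outcome | exposed) = 101/1951 = 0.051768
p₀ = P(outcome | unexposed) = 43/1468 = 0.029292
Overall risk P(Y=1) = π·p₁ + (1−π)·p₀ = 0.645×0.051768 + 0.355×0.029292 = 0.043789.
Under exogeneity, PAF = [P(Y=1) − p₀] / P(Y=1).
PAF = (0.043789 − 0.029292) / 0.043789 ≈ 0.3311

PAF ≈ 0.331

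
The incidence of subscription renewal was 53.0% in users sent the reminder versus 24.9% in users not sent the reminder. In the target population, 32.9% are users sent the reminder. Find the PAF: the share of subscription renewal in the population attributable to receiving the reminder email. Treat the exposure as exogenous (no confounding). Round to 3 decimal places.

p₁ = 0.53, p₀ = 0.249.
Overall risk P(Y=1) = π·p₁ + (1−π)·p₀ = 0.329×0.53 + 0.671×0.249 = 0.34145.
Under exogeneity, PAF = [P(Y=1) − p₀] / P(Y=1).
PAF = (0.34145 − 0.249) / 0.34145 ≈ 0.2708

PAF ≈ 0.271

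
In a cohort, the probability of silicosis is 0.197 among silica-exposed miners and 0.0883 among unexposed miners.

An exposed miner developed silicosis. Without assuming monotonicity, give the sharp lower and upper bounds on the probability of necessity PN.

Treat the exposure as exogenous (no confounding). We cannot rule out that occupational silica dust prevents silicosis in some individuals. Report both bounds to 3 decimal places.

Let p₁ = 0.197, p₀ = 0.0883.
Under exogeneity alone the bounds on PN are max{0,(p₁−p₀)/p₁} ≤ PN ≤ min{1,(1−p₀)/p₁}.
  lower = (p₁ − p₀)/p₁ = 0.1087 / 0.197 ≈ 0.5518
  upper = min{1, (1 − p₀)/p₁} = 0.9117 / 0.197 ≈ 4.6279 → capped at 1

0.552 ≤ PN ≤ 1.000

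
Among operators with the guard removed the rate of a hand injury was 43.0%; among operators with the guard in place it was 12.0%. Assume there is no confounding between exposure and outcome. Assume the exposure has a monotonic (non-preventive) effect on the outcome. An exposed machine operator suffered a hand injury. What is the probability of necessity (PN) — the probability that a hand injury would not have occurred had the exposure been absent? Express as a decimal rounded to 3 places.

PN ≈ 0.721

p₁ = 0.43, p₀ = 0.12.
Under exogeneity and monotonicity, PN = (p₁ − p₀) / p₁.
PN = (0.43 − 0.12) / 0.43 = 0.31 / 0.43 ≈ 0.7209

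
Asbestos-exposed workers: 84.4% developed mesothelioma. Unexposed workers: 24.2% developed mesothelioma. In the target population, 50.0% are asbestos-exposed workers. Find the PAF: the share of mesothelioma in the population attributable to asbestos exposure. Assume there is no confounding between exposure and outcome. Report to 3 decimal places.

p₁ = 0.844, p₀ = 0.242.
Overall risk P(Y=1) = π·p₁ + (1−π)·p₀ = 0.5×0.844 + 0.5×0.242 = 0.543.
Under exogeneity, PAF = [P(Y=1) − p₀] / P(Y=1).
PAF = (0.543 − 0.242) / 0.543 ≈ 0.5543

PAF ≈ 0.554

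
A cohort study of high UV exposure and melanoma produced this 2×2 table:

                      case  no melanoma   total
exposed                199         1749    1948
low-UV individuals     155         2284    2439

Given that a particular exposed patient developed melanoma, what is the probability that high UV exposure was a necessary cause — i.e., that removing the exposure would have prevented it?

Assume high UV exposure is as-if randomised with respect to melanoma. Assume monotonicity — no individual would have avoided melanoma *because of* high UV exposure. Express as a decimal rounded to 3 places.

p₁ = P(outcome | exposed) = 199/1948 = 0.10216
p₀ = P(outcome | unexposed) = 155/2439 = 0.063551
Under exogeneity and monotonicity, PN = (p₁ − p₀)/p₁.
PN = (0.10216 − 0.063551) / 0.10216 ≈ 0.3779

PN ≈ 0.378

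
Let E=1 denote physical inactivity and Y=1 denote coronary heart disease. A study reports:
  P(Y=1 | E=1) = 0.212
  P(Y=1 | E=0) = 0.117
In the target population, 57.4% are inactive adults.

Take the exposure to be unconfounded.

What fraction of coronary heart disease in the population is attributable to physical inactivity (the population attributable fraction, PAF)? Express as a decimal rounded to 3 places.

PAF ≈ 0.318

Let p₁ = 0.212, p₀ = 0.117.
Overall risk P(Y=1) = π·p₁ + (1−π)·p₀ = 0.574×0.212 + 0.426×0.117 = 0.17153.
Under exogeneity, PAF = [P(Y=1) − p₀] / P(Y=1).
PAF = (0.17153 − 0.117) / 0.17153 ≈ 0.3179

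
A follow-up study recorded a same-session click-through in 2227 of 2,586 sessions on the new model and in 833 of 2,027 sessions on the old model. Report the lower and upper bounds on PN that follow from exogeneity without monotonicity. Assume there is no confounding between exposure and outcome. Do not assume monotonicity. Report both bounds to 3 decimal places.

p₁ = P(outcome | exposed) = 2227/2586 = 0.86118
p₀ = P(outcome | unexposed) = 833/2027 = 0.41095
Under exogeneity alone the bounds on PN are max{0,(p₁−p₀)/p₁} ≤ PN ≤ min{1,(1−p₀)/p₁}.
  lower = (p₁ − p₀)/p₁ = 0.45022 / 0.86118 ≈ 0.5228
  upper = min{1, (1 − p₀)/p₁} = 0.58905 / 0.86118 ≈ 0.6840

0.523 ≤ PN ≤ 0.684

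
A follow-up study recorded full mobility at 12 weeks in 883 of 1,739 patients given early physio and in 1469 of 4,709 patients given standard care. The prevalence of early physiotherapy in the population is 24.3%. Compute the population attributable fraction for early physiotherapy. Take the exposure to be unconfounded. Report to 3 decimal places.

p₁ = P(outcome | exposed) = 883/1739 = 0.50776
p₀ = P(outcome | unexposed) = 1469/4709 = 0.31196
Overall risk P(Y=1) = π·p₁ + (1−π)·p₀ = 0.243×0.50776 + 0.757×0.31196 = 0.35954.
Under exogeneity, PAF = [P(Y=1) − p₀] / P(Y=1).
PAF = (0.35954 − 0.31196) / 0.35954 ≈ 0.1323

PAF ≈ 0.132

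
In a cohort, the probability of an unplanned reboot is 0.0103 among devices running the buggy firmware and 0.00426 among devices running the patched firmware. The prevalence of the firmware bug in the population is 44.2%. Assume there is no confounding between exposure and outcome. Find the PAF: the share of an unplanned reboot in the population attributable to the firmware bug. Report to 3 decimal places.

PAF ≈ 0.385

Let p₁ = 0.0103, p₀ = 0.00426.
Overall risk P(Y=1) = π·p₁ + (1−π)·p₀ = 0.442×0.0103 + 0.558×0.00426 = 0.0069297.
Under exogeneity, PAF = [P(Y=1) − p₀] / P(Y=1).
PAF = (0.0069297 − 0.00426) / 0.0069297 ≈ 0.3853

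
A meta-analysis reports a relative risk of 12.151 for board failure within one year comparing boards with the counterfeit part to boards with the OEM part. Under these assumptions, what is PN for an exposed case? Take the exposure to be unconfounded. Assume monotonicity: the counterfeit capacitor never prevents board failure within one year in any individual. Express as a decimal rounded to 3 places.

PN ≈ 0.918

Under exogeneity and monotonicity, PN = (RR − 1) / RR = 1 − 1/RR.
PN = (12.151 − 1) / 12.151 = 11.15 / 12.151 ≈ 0.9177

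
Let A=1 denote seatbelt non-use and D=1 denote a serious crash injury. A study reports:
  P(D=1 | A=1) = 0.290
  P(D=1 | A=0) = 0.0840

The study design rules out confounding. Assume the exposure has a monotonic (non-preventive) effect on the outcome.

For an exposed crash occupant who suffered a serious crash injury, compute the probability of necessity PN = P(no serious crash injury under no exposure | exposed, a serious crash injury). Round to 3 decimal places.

PN ≈ 0.710

Let p₁ = 0.29, p₀ = 0.084.
Under exogeneity and monotonicity, PN = (p₁ − p₀) / p₁.
PN = (0.29 − 0.084) / 0.29 = 0.206 / 0.29 ≈ 0.7103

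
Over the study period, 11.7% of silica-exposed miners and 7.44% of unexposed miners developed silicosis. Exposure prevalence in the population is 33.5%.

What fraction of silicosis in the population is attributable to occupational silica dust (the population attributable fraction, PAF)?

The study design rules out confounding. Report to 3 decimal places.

p₁ = 0.117, p₀ = 0.0744.
Overall risk P(Y=1) = π·p₁ + (1−π)·p₀ = 0.335×0.117 + 0.665×0.0744 = 0.088671.
Under exogeneity, PAF = [P(Y=1) − p₀] / P(Y=1).
PAF = (0.088671 − 0.0744) / 0.088671 ≈ 0.1609

PAF ≈ 0.161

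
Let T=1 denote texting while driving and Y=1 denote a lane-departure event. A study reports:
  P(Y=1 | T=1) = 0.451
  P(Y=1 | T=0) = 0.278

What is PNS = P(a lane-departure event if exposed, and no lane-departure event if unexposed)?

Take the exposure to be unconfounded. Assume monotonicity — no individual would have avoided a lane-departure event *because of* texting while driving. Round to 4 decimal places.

PNS ≈ 0.1730

Let p₁ = 0.451, p₀ = 0.278.
Under exogeneity and monotonicity, PNS = p₁ − p₀.
PNS = 0.451 − 0.278 = 0.173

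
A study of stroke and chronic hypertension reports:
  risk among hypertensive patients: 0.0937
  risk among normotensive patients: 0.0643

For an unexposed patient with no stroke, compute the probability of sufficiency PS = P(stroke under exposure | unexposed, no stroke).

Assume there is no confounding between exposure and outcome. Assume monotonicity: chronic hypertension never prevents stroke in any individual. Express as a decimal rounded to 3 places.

PS ≈ 0.031

Let p₁ = 0.0937, p₀ = 0.0643.
Under exogeneity and monotonicity, PS = (p₁ − p₀) / (1 − p₀).
PS = (0.0937 − 0.0643) / (1 − 0.0643) = 0.0294 / 0.9357 ≈ 0.0314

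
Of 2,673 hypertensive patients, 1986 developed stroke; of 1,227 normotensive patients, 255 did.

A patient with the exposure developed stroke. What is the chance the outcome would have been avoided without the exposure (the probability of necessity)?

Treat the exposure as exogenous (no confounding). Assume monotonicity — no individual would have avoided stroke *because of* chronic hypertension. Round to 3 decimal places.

p₁ = P(outcome | exposed) = 1986/2673 = 0.74299
p₀ = P(outcome | unexposed) = 255/1227 = 0.20782
Under exogeneity and monotonicity, PN = (p₁ − p₀) / p₁.
PN = (0.74299 − 0.20782) / 0.74299 = 0.53516 / 0.74299 ≈ 0.7203

PN ≈ 0.720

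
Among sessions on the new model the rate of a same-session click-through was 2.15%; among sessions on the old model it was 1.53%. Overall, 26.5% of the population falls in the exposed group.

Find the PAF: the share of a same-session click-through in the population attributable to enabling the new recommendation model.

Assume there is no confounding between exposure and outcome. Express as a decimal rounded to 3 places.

p₁ = 0.0215, p₀ = 0.0153.
Overall risk P(Y=1) = π·p₁ + (1−π)·p₀ = 0.265×0.0215 + 0.735×0.0153 = 0.016943.
Under exogeneity, PAF = [P(Y=1) − p₀] / P(Y=1).
PAF = (0.016943 − 0.0153) / 0.016943 ≈ 0.0970

PAF ≈ 0.097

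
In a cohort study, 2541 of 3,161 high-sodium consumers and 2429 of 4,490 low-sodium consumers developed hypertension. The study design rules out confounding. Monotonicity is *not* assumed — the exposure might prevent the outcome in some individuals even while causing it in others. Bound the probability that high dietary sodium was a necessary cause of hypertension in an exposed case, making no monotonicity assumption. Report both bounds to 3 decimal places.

0.327 ≤ PN ≤ 0.571

p₁ = P(outcome | exposed) = 2541/3161 = 0.80386
p₀ = P(outcome | unexposed) = 2429/4490 = 0.54098
Under exogeneity alone the bounds on PN are max{0,(p₁−p₀)/p₁} ≤ PN ≤ min{1,(1−p₀)/p₁}.
  lower = (p₁ − p₀)/p₁ = 0.26288 / 0.80386 ≈ 0.3270
  upper = min{1, (1 − p₀)/p₁} = 0.45902 / 0.80386 ≈ 0.5710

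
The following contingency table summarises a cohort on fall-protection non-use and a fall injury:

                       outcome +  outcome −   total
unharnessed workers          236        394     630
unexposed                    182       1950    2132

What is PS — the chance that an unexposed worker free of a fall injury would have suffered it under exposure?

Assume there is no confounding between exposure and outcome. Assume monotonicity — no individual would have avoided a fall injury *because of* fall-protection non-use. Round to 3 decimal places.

PS ≈ 0.316

p₁ = P(outcome | exposed) = 236/630 = 0.3746
p₀ = P(outcome | unexposed) = 182/2132 = 0.085366
Under exogeneity and monotonicity, PS = (p₁ − p₀) / (1 − p₀).
PS = (0.3746 − 0.085366) / (1 − 0.085366) = 0.28924 / 0.91463 ≈ 0.3162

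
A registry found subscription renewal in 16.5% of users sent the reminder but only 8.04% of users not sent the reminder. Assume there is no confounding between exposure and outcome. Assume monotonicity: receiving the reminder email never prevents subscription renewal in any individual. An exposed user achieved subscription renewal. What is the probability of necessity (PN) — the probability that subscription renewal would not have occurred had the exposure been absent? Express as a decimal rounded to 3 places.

PN ≈ 0.513

p₁ = 0.165, p₀ = 0.0804.
Under exogeneity and monotonicity, PN = (p₁ − p₀) / p₁.
PN = (0.165 − 0.0804) / 0.165 = 0.0846 / 0.165 ≈ 0.5127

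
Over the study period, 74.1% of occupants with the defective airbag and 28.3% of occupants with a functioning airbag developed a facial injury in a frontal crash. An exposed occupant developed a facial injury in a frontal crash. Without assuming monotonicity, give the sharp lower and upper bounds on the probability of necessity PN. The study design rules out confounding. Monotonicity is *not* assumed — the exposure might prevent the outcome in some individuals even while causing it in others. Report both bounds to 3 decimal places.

0.618 ≤ PN ≤ 0.968

p₁ = 0.741, p₀ = 0.283.
Under exogeneity alone the bounds on PN are max{0,(p₁−p₀)/p₁} ≤ PN ≤ min{1,(1−p₀)/p₁}.
  lower = (p₁ − p₀)/p₁ = 0.458 / 0.741 ≈ 0.6181
  upper = min{1, (1 − p₀)/p₁} = 0.717 / 0.741 ≈ 0.9676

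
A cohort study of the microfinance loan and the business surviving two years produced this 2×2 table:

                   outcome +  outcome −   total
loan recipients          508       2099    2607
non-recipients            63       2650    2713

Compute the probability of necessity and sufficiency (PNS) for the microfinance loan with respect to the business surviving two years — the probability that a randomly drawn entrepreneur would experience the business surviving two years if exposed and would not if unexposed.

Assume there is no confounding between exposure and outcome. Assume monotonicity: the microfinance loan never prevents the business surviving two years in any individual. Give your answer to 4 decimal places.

PNS ≈ 0.1716

p₁ = P(outcome | exposed) = 508/2607 = 0.19486
p₀ = P(outcome | unexposed) = 63/2713 = 0.023222
Under exogeneity and monotonicity, PNS = p₁ − p₀.
PNS = 0.19486 − 0.023222 = 0.17164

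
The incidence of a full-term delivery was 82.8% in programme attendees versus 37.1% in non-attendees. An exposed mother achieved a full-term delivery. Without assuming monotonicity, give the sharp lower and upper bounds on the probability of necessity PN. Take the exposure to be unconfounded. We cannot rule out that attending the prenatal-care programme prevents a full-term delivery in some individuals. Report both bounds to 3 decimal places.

0.552 ≤ PN ≤ 0.760

p₁ = 0.828, p₀ = 0.371.
Under exogeneity alone the bounds on PN are max{0,(p₁−p₀)/p₁} ≤ PN ≤ min{1,(1−p₀)/p₁}.
  lower = (p₁ − p₀)/p₁ = 0.457 / 0.828 ≈ 0.5519
  upper = min{1, (1 − p₀)/p₁} = 0.629 / 0.828 ≈ 0.7597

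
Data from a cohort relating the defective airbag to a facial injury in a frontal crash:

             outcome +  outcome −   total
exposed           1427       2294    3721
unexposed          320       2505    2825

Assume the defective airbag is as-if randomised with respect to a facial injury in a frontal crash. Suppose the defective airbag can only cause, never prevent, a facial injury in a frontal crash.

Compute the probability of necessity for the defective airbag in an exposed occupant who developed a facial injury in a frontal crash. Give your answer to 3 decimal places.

p₁ = P(outcome | exposed) = 1427/3721 = 0.3835
p₀ = P(outcome | unexposed) = 320/2825 = 0.11327
Under exogeneity and monotonicity, PN = (p₁ − p₀) / p₁.
PN = (0.3835 − 0.11327) / 0.3835 = 0.27022 / 0.3835 ≈ 0.7046

PN ≈ 0.705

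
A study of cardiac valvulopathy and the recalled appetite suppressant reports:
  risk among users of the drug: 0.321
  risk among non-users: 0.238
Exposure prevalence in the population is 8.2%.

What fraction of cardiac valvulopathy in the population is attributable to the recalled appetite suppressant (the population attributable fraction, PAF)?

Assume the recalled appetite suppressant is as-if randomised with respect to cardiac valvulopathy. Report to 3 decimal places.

PAF ≈ 0.028

Let p₁ = 0.321, p₀ = 0.238.
Overall risk P(Y=1) = π·p₁ + (1−π)·p₀ = 0.082×0.321 + 0.918×0.238 = 0.24481.
Under exogeneity, PAF = [P(Y=1) − p₀] / P(Y=1).
PAF = (0.24481 − 0.238) / 0.24481 ≈ 0.0278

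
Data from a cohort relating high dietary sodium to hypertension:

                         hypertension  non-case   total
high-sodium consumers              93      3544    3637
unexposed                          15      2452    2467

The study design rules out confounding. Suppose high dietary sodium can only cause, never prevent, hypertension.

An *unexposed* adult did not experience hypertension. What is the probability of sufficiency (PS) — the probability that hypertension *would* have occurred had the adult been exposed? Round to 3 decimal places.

PS ≈ 0.020

p₁ = P(outcome | exposed) = 93/3637 = 0.025571
p₀ = P(outcome | unexposed) = 15/2467 = 0.0060803
Under exogeneity and monotonicity, PS = (p₁ − p₀)/(1 − p₀).
PS = (0.025571 − 0.0060803) / 0.99392 ≈ 0.0196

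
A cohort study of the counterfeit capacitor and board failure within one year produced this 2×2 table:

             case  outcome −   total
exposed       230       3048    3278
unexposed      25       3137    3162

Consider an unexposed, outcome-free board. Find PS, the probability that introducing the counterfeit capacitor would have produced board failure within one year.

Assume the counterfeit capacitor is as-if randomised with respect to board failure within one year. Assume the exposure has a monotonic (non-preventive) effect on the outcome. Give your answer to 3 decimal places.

p₁ = P(outcome | exposed) = 230/3278 = 0.070165
p₀ = P(outcome | unexposed) = 25/3162 = 0.0079064
Under exogeneity and monotonicity, PS = (p₁ − p₀)/(1 − p₀).
PS = (0.070165 − 0.0079064) / 0.99209 ≈ 0.0628

PS ≈ 0.063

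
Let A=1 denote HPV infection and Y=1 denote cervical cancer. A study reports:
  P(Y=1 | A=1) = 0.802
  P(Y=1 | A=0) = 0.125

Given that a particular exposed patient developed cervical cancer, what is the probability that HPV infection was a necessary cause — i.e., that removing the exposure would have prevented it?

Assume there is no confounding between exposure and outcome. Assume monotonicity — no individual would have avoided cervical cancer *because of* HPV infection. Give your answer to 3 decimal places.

PN ≈ 0.844

Let p₁ = 0.802, p₀ = 0.125.
Under exogeneity and monotonicity, PN = (p₁ − p₀) / p₁.
PN = (0.802 − 0.125) / 0.802 = 0.677 / 0.802 ≈ 0.8441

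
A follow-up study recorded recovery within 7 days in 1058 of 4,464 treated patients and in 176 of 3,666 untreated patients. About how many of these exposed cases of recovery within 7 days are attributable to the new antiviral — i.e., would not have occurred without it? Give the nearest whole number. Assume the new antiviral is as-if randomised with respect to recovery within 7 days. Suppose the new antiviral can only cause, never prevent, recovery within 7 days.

p₁ = P(outcome | exposed) = 1058/4464 = 0.23701
p₀ = P(outcome | unexposed) = 176/3666 = 0.048009
PN = (p₁ − p₀)/p₁ = (0.23701 − 0.048009) / 0.23701 ≈ 0.79744.
Attributable cases ≈ PN × (exposed cases) = 0.79744 × 1058 ≈ 843.69.

about 844 cases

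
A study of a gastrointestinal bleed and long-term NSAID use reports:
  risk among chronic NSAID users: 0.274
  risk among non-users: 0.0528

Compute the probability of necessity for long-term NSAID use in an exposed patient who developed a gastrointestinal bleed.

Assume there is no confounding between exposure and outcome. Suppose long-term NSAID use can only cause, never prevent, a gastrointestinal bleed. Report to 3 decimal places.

Let p₁ = 0.274, p₀ = 0.0528.
Under exogeneity and monotonicity, PN = (p₁ − p₀) / p₁.
PN = (0.274 − 0.0528) / 0.274 = 0.2212 / 0.274 ≈ 0.8073

PN ≈ 0.807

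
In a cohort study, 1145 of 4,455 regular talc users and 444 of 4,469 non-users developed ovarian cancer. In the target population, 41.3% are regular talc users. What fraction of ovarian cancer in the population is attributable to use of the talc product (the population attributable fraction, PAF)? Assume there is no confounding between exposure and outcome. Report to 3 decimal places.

PAF ≈ 0.396

p₁ = P(outcome | exposed) = 1145/4455 = 0.25701
p₀ = P(outcome | unexposed) = 444/4469 = 0.099351
Overall risk P(Y=1) = π·p₁ + (1−π)·p₀ = 0.413×0.25701 + 0.587×0.099351 = 0.16447.
Under exogeneity, PAF = [P(Y=1) − p₀] / P(Y=1).
PAF = (0.16447 − 0.099351) / 0.16447 ≈ 0.3959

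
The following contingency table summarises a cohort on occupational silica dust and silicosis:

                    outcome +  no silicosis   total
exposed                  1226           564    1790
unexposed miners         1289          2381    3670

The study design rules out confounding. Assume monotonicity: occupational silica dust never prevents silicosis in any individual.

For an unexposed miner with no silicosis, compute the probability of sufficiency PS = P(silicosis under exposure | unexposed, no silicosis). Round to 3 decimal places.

PS ≈ 0.514

p₁ = P(outcome | exposed) = 1226/1790 = 0.68492
p₀ = P(outcome | unexposed) = 1289/3670 = 0.35123
Under exogeneity and monotonicity, PS = (p₁ − p₀)/(1 − p₀).
PS = (0.68492 − 0.35123) / 0.64877 ≈ 0.5143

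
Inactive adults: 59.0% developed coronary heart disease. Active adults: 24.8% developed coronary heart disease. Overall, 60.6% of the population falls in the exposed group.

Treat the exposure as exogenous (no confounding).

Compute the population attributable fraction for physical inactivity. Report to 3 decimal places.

PAF ≈ 0.455

p₁ = 0.59, p₀ = 0.248.
Overall risk P(Y=1) = π·p₁ + (1−π)·p₀ = 0.606×0.59 + 0.394×0.248 = 0.45525.
Under exogeneity, PAF = [P(Y=1) − p₀] / P(Y=1).
PAF = (0.45525 − 0.248) / 0.45525 ≈ 0.4552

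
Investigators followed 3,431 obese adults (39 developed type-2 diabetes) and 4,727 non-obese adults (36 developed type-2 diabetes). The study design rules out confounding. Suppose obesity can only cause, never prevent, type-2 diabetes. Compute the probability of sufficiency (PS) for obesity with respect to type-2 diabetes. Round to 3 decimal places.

p₁ = P(outcome | exposed) = 39/3431 = 0.011367
p₀ = P(outcome | unexposed) = 36/4727 = 0.0076158
Under exogeneity and monotonicity, PS = (p₁ − p₀) / (1 − p₀).
PS = (0.011367 − 0.0076158) / (1 − 0.0076158) = 0.0037511 / 0.99238 ≈ 0.0038

PS ≈ 0.004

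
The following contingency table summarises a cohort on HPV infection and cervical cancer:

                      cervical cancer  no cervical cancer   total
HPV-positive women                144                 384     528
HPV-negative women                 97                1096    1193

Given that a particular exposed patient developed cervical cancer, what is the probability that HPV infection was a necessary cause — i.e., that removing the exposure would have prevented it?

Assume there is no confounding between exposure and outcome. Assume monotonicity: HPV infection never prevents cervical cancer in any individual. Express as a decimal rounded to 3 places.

p₁ = P(outcome | exposed) = 144/528 = 0.27273
p₀ = P(outcome | unexposed) = 97/1193 = 0.081308
Under exogeneity and monotonicity, PN = (p₁ − p₀) / p₁.
PN = (0.27273 − 0.081308) / 0.27273 = 0.19142 / 0.27273 ≈ 0.7019

PN ≈ 0.702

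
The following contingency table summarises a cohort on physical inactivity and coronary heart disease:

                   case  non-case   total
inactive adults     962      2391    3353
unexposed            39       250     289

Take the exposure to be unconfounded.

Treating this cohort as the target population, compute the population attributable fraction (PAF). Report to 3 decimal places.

PAF ≈ 0.509

p₁ = P(outcome | exposed) = 962/3353 = 0.28691
p₀ = P(outcome | unexposed) = 39/289 = 0.13495
Exposure prevalence π = 3353/3642 = 0.92065; overall risk P(Y=1) = 0.27485.
Under exogeneity, PAF = [P(Y=1) − p₀]/P(Y=1).
PAF = (0.27485 − 0.13495) / 0.27485 ≈ 0.5090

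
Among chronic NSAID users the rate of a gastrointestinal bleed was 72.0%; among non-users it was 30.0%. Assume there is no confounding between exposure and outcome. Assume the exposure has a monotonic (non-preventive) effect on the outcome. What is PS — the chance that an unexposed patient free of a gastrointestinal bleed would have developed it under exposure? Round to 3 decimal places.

PS ≈ 0.600

p₁ = 0.72, p₀ = 0.3.
Under exogeneity and monotonicity, PS = (p₁ − p₀) / (1 − p₀).
PS = (0.72 − 0.3) / (1 − 0.3) = 0.42 / 0.7 ≈ 0.6000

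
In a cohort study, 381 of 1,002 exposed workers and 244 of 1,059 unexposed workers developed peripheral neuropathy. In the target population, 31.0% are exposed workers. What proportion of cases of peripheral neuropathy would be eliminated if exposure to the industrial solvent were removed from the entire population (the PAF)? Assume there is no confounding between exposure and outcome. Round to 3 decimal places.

PAF ≈ 0.168

p₁ = P(outcome | exposed) = 381/1002 = 0.38024
p₀ = P(outcome | unexposed) = 244/1059 = 0.23041
Overall risk P(Y=1) = π·p₁ + (1−π)·p₀ = 0.31×0.38024 + 0.69×0.23041 = 0.27685.
Under exogeneity, PAF = [P(Y=1) − p₀] / P(Y=1).
PAF = (0.27685 − 0.23041) / 0.27685 ≈ 0.1678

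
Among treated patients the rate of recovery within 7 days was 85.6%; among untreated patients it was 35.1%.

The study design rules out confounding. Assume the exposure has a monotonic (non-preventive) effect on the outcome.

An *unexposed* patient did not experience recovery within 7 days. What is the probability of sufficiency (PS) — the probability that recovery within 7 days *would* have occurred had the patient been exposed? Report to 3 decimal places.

PS ≈ 0.778

p₁ = 0.856, p₀ = 0.351.
Under exogeneity and monotonicity, PS = (p₁ − p₀) / (1 − p₀).
PS = (0.856 − 0.351) / (1 − 0.351) = 0.505 / 0.649 ≈ 0.7781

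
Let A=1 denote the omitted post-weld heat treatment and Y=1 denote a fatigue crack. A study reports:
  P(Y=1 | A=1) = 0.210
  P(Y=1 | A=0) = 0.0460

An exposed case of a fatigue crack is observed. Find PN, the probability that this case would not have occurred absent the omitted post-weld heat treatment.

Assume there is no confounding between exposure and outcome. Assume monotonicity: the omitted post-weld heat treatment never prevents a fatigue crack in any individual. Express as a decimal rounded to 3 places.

Let p₁ = 0.21, p₀ = 0.046.
Under exogeneity and monotonicity, PN = (p₁ − p₀) / p₁.
PN = (0.21 − 0.046) / 0.21 = 0.164 / 0.21 ≈ 0.7810

PN ≈ 0.781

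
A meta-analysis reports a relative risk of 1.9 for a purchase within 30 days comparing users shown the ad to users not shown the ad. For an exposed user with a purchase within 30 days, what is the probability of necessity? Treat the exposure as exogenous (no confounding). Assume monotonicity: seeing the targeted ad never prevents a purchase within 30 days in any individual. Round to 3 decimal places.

PN ≈ 0.474

Under exogeneity and monotonicity, PN = (RR − 1) / RR = 1 − 1/RR.
PN = (1.9 − 1) / 1.9 = 0.9 / 1.9 ≈ 0.4737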